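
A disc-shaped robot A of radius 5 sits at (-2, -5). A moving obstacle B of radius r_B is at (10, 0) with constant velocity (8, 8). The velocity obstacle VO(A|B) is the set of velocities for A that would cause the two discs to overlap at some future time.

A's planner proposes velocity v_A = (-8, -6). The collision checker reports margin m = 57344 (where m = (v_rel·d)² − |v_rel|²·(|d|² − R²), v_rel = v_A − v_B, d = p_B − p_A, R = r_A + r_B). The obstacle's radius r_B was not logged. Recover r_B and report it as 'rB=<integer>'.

m = 57344
d = (12, 5);  v_rel = (-16, -14),  |v_rel|² = 452
v_rel×d = (-16)·(5) − (-14)·(12) = 88
since m = R²·452 − 88²:  R² = (7744 + 57344) / 452 = 144
R = √144 = 12  ⇒  r_B = 12 − 5 = 7

rB=7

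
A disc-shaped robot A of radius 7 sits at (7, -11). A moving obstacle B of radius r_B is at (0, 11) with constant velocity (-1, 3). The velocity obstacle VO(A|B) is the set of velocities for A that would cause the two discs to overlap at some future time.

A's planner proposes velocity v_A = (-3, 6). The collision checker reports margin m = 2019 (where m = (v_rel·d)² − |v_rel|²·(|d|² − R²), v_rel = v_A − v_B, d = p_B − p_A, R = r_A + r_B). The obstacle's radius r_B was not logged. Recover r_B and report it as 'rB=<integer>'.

m = 2019
d = (-7, 22);  v_rel = (-2, 3),  |v_rel|² = 13
v_rel×d = (-2)·(22) − (3)·(-7) = -23
since m = R²·13 − (-23)²:  R² = (529 + 2019) / 13 = 196
R = √196 = 14  ⇒  r_B = 14 − 7 = 7

rB=7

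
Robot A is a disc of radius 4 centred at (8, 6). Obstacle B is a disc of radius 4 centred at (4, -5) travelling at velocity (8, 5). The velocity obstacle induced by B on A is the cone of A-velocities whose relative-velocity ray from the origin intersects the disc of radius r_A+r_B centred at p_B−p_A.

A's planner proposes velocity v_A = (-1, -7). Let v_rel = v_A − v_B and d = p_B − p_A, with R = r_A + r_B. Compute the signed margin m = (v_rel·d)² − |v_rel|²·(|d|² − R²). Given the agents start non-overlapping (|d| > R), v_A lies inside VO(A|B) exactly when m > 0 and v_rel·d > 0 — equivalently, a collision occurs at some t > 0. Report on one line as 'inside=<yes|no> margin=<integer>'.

d = (-4, -11),  |d|² = 137;  R = 4+4 = 8,  c = 137−8² = 73
v_rel = (-9, -12),  |v_rel|² = 225;  v_rel·d = (-9)·(-4) + (-12)·(-11) = 168
225·t² − 336·t + 73 = 0  ⇒  m = 168² − 225·73 = 11799
m = 11799 > 0,  v_rel·d = 168 > 0  ⇒  inside

inside=yes margin=11799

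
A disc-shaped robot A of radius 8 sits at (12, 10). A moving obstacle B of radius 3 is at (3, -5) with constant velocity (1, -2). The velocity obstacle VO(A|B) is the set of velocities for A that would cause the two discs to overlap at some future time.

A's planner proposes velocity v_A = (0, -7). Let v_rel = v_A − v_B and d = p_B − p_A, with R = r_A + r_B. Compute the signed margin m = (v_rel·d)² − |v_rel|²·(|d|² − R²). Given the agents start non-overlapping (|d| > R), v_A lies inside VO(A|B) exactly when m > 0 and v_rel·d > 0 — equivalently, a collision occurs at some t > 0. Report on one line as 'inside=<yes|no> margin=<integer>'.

d = (-9, -15),  |d|² = 306;  R = 8+3 = 11,  c = 306−11² = 185
v_rel = (-1, -5),  |v_rel|² = 26;  v_rel·d = (-1)·(-9) + (-5)·(-15) = 84
26·t² − 168·t + 185 = 0  ⇒  m = 84² − 26·185 = 2246
m = 2246 > 0,  v_rel·d = 84 > 0  ⇒  inside

inside=yes margin=2246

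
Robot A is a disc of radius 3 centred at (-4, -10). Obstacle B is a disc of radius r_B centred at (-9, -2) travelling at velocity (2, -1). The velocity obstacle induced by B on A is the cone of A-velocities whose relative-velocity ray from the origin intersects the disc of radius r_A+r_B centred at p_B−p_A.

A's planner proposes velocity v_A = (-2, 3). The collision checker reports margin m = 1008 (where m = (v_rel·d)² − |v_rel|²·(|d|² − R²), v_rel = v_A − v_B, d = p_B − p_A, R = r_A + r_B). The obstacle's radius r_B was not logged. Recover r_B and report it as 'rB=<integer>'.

m = 1008
d = (-5, 8);  v_rel = (-4, 4),  |v_rel|² = 32
v_rel×d = (-4)·(8) − (4)·(-5) = -12
since m = R²·32 − (-12)²:  R² = (144 + 1008) / 32 = 36
R = √36 = 6  ⇒  r_B = 6 − 3 = 3

rB=3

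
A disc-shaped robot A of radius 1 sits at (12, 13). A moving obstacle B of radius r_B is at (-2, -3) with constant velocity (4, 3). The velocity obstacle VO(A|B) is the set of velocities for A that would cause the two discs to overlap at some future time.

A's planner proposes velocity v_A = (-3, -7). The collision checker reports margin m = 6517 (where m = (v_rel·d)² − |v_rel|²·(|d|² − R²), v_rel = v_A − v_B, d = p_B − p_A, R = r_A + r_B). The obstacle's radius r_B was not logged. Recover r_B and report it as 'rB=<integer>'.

m = 6517
d = (-14, -16);  v_rel = (-7, -10),  |v_rel|² = 149
v_rel×d = (-7)·(-16) − (-10)·(-14) = -28
since m = R²·149 − (-28)²:  R² = (784 + 6517) / 149 = 49
R = √49 = 7  ⇒  r_B = 7 − 1 = 6

rB=6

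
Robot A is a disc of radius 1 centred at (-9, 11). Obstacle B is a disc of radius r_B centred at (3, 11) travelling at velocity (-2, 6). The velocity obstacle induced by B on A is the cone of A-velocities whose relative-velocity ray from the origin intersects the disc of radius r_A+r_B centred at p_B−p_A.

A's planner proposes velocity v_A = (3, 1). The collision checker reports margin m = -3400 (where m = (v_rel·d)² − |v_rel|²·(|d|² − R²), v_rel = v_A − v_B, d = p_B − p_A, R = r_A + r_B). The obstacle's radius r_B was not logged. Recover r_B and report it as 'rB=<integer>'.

m = -3400
d = (12, 0);  v_rel = (5, -5),  |v_rel|² = 50
v_rel×d = (5)·(0) − (-5)·(12) = 60
since m = R²·50 − 60²:  R² = (3600 + -3400) / 50 = 4
R = √4 = 2  ⇒  r_B = 2 − 1 = 1

rB=1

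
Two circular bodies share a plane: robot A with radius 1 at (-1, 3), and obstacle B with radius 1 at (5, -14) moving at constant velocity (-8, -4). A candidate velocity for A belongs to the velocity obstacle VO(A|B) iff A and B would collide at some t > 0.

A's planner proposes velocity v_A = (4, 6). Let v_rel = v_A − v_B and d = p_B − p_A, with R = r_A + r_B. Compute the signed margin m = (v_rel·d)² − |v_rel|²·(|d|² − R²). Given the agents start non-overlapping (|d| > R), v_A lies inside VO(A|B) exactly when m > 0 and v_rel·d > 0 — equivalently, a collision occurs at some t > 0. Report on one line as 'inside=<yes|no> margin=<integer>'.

d = (6, -17),  |d|² = 325;  R = 1+1 = 2,  c = 325−2² = 321
v_rel = (12, 10),  |v_rel|² = 244;  v_rel·d = (12)·(6) + (10)·(-17) = -98
244·t² + 196·t + 321 = 0  ⇒  m = (-98)² − 244·321 = -68720
m = -68720 < 0,  v_rel·d = -98 < 0  ⇒  outside

inside=no margin=-68720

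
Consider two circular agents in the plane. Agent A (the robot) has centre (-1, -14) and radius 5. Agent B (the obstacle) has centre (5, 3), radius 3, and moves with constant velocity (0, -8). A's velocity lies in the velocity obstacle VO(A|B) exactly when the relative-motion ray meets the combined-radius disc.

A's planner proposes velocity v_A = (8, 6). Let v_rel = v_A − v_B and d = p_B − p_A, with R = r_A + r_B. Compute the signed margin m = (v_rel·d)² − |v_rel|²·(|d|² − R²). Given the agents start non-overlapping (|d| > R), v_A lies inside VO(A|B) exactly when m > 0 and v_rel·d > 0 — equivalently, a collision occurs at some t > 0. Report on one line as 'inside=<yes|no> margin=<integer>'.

d = (6, 17),  |d|² = 325;  R = 5+3 = 8,  c = 325−8² = 261
v_rel = (8, 14),  |v_rel|² = 260;  v_rel·d = (8)·(6) + (14)·(17) = 286
260·t² − 572·t + 261 = 0  ⇒  m = 286² − 260·261 = 13936
m = 13936 > 0,  v_rel·d = 286 > 0  ⇒  inside

inside=yes margin=13936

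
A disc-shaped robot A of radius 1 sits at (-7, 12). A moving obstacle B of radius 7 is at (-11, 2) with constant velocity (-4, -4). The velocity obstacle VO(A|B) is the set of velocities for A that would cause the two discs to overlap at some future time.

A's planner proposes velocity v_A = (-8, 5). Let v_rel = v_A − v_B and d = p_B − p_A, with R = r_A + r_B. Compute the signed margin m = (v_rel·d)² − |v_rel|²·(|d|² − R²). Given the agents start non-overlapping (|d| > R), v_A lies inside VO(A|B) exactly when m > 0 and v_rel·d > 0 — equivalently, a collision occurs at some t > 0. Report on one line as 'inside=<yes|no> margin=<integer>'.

d = (-4, -10),  |d|² = 116;  R = 1+7 = 8,  c = 116−8² = 52
v_rel = (-4, 9),  |v_rel|² = 97;  v_rel·d = (-4)·(-4) + (9)·(-10) = -74
97·t² + 148·t + 52 = 0  ⇒  m = (-74)² − 97·52 = 432
m = 432 > 0,  v_rel·d = -74 < 0  ⇒  outside

inside=no margin=432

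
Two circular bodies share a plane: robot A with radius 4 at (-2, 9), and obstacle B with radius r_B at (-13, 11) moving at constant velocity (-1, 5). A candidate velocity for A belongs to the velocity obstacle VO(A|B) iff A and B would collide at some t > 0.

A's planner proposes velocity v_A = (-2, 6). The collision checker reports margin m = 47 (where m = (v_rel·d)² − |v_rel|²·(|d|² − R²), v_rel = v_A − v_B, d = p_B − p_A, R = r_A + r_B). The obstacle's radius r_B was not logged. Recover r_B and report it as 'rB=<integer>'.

m = 47
d = (-11, 2);  v_rel = (-1, 1),  |v_rel|² = 2
v_rel×d = (-1)·(2) − (1)·(-11) = 9
since m = R²·2 − 9²:  R² = (81 + 47) / 2 = 64
R = √64 = 8  ⇒  r_B = 8 − 4 = 4

rB=4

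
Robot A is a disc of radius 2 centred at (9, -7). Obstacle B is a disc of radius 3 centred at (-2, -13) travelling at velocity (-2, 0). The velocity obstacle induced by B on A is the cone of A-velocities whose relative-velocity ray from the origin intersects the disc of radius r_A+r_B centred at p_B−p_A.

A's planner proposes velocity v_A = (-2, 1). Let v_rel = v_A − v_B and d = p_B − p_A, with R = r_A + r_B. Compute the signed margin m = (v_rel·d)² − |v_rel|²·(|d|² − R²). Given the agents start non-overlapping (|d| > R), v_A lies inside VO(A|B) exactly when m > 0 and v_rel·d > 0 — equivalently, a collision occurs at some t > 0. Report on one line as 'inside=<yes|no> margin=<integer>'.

d = (-11, -6),  |d|² = 157;  R = 2+3 = 5,  c = 157−5² = 132
v_rel = (0, 1),  |v_rel|² = 1;  v_rel·d = (0)·(-11) + (1)·(-6) = -6
1·t² + 12·t + 132 = 0  ⇒  m = (-6)² − 1·132 = -96
m = -96 < 0,  v_rel·d = -6 < 0  ⇒  outside

inside=no margin=-96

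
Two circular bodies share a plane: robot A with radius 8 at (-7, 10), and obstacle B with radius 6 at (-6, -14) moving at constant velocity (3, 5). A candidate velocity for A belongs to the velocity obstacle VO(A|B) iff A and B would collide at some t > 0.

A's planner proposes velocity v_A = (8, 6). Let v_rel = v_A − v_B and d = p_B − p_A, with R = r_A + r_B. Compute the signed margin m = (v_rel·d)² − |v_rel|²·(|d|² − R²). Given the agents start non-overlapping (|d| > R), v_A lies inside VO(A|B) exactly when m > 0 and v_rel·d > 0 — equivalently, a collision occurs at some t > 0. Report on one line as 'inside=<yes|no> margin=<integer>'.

d = (1, -24),  |d|² = 577;  R = 8+6 = 14,  c = 577−14² = 381
v_rel = (5, 1),  |v_rel|² = 26;  v_rel·d = (5)·(1) + (1)·(-24) = -19
26·t² + 38·t + 381 = 0  ⇒  m = (-19)² − 26·381 = -9545
m = -9545 < 0,  v_rel·d = -19 < 0  ⇒  outside

inside=no margin=-9545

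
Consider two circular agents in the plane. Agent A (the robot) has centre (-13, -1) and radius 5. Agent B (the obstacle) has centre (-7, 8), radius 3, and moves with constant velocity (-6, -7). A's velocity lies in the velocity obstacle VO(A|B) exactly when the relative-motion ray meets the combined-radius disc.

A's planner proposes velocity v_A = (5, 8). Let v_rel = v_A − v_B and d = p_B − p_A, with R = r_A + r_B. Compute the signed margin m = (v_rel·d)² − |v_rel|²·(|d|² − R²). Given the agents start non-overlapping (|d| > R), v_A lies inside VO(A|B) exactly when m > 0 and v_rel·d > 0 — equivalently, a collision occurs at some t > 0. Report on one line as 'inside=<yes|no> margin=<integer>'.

d = (6, 9),  |d|² = 117;  R = 5+3 = 8,  c = 117−8² = 53
v_rel = (11, 15),  |v_rel|² = 346;  v_rel·d = (11)·(6) + (15)·(9) = 201
346·t² − 402·t + 53 = 0  ⇒  m = 201² − 346·53 = 22063
m = 22063 > 0,  v_rel·d = 201 > 0  ⇒  inside

inside=yes margin=22063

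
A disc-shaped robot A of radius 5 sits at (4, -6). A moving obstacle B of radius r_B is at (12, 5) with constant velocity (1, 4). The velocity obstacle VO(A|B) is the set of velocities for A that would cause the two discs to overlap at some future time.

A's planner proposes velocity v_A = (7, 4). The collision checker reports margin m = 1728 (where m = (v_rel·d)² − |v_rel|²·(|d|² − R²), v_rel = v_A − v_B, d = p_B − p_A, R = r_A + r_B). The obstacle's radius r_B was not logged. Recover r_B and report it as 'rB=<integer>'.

m = 1728
d = (8, 11);  v_rel = (6, 0),  |v_rel|² = 36
v_rel×d = (6)·(11) − (0)·(8) = 66
since m = R²·36 − 66²:  R² = (4356 + 1728) / 36 = 169
R = √169 = 13  ⇒  r_B = 13 − 5 = 8

rB=8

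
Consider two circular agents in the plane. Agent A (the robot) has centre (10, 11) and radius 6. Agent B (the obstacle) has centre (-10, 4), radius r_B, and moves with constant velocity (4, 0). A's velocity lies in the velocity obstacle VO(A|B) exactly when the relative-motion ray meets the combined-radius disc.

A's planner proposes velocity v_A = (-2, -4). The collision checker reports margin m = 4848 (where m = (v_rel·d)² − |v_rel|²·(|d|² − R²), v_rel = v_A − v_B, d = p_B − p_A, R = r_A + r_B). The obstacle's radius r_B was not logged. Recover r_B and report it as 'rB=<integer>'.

m = 4848
d = (-20, -7);  v_rel = (-6, -4),  |v_rel|² = 52
v_rel×d = (-6)·(-7) − (-4)·(-20) = -38
since m = R²·52 − (-38)²:  R² = (1444 + 4848) / 52 = 121
R = √121 = 11  ⇒  r_B = 11 − 6 = 5

rB=5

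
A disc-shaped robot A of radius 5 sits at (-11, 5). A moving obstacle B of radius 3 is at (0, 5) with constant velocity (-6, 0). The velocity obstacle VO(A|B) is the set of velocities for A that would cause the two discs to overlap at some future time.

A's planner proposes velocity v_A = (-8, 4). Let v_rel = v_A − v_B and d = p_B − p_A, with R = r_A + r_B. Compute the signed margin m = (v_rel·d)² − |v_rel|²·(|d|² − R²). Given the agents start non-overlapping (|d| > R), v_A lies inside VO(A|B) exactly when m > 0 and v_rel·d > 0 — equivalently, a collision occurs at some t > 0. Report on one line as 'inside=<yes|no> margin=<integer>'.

d = (11, 0),  |d|² = 121;  R = 5+3 = 8,  c = 121−8² = 57
v_rel = (-2, 4),  |v_rel|² = 20;  v_rel·d = (-2)·(11) + (4)·(0) = -22
20·t² + 44·t + 57 = 0  ⇒  m = (-22)² − 20·57 = -656
m = -656 < 0,  v_rel·d = -22 < 0  ⇒  outside

inside=no margin=-656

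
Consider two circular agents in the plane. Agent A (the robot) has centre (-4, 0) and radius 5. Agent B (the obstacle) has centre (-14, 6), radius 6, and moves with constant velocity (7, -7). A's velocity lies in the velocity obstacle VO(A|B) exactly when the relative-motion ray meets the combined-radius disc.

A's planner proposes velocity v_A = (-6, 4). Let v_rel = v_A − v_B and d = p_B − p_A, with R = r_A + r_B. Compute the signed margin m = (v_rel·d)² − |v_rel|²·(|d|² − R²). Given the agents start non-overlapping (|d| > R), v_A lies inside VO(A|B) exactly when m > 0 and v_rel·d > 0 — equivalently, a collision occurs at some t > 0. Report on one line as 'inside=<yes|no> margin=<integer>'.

d = (-10, 6),  |d|² = 136;  R = 5+6 = 11,  c = 136−11² = 15
v_rel = (-13, 11),  |v_rel|² = 290;  v_rel·d = (-13)·(-10) + (11)·(6) = 196
290·t² − 392·t + 15 = 0  ⇒  m = 196² − 290·15 = 34066
m = 34066 > 0,  v_rel·d = 196 > 0  ⇒  inside

inside=yes margin=34066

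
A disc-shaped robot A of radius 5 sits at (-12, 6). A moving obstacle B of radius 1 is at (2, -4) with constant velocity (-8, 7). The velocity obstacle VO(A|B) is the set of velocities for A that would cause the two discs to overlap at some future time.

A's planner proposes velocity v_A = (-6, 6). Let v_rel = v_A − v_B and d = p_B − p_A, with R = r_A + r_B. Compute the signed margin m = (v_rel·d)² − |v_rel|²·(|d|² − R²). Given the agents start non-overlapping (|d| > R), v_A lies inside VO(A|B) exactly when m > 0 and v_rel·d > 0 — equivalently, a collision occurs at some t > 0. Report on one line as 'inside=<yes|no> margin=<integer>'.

d = (14, -10),  |d|² = 296;  R = 5+1 = 6,  c = 296−6² = 260
v_rel = (2, -1),  |v_rel|² = 5;  v_rel·d = (2)·(14) + (-1)·(-10) = 38
5·t² − 76·t + 260 = 0  ⇒  m = 38² − 5·260 = 144
m = 144 > 0,  v_rel·d = 38 > 0  ⇒  inside

inside=yes margin=144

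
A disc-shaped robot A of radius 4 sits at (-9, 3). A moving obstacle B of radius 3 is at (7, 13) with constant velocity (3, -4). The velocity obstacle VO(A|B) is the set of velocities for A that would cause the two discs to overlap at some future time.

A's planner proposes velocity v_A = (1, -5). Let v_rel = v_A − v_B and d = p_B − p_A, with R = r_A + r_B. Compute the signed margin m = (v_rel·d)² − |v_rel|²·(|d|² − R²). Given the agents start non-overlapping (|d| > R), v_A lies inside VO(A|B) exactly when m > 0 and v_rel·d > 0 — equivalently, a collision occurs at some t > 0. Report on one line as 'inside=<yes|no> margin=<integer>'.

d = (16, 10),  |d|² = 356;  R = 4+3 = 7,  c = 356−7² = 307
v_rel = (-2, -1),  |v_rel|² = 5;  v_rel·d = (-2)·(16) + (-1)·(10) = -42
5·t² + 84·t + 307 = 0  ⇒  m = (-42)² − 5·307 = 229
m = 229 > 0,  v_rel·d = -42 < 0  ⇒  outside

inside=no margin=229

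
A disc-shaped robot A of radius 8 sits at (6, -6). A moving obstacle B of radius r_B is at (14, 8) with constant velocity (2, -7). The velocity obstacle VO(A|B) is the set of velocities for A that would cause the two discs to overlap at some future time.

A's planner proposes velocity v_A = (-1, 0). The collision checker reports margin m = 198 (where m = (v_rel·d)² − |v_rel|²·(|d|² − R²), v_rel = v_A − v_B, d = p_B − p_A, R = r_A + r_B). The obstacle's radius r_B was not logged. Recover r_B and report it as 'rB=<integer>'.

m = 198
d = (8, 14);  v_rel = (-3, 7),  |v_rel|² = 58
v_rel×d = (-3)·(14) − (7)·(8) = -98
since m = R²·58 − (-98)²:  R² = (9604 + 198) / 58 = 169
R = √169 = 13  ⇒  r_B = 13 − 8 = 5

rB=5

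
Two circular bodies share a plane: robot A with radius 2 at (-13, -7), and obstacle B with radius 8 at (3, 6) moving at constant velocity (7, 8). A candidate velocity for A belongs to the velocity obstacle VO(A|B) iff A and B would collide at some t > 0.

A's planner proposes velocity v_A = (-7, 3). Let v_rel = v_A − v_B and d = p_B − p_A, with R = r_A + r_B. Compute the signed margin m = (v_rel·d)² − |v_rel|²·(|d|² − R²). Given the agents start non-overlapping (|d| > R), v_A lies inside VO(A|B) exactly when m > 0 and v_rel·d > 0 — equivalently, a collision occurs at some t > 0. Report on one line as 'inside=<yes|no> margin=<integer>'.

d = (16, 13),  |d|² = 425;  R = 2+8 = 10,  c = 425−10² = 325
v_rel = (-14, -5),  |v_rel|² = 221;  v_rel·d = (-14)·(16) + (-5)·(13) = -289
221·t² + 578·t + 325 = 0  ⇒  m = (-289)² − 221·325 = 11696
m = 11696 > 0,  v_rel·d = -289 < 0  ⇒  outside

inside=no margin=11696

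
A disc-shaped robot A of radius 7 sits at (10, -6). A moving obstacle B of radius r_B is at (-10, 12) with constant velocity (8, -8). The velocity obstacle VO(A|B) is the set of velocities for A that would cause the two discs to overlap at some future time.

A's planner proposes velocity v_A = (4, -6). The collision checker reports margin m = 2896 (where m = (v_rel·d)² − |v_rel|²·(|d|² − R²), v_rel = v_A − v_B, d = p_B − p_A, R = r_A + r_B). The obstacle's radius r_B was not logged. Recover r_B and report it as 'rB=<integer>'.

m = 2896
d = (-20, 18);  v_rel = (-4, 2),  |v_rel|² = 20
v_rel×d = (-4)·(18) − (2)·(-20) = -32
since m = R²·20 − (-32)²:  R² = (1024 + 2896) / 20 = 196
R = √196 = 14  ⇒  r_B = 14 − 7 = 7

rB=7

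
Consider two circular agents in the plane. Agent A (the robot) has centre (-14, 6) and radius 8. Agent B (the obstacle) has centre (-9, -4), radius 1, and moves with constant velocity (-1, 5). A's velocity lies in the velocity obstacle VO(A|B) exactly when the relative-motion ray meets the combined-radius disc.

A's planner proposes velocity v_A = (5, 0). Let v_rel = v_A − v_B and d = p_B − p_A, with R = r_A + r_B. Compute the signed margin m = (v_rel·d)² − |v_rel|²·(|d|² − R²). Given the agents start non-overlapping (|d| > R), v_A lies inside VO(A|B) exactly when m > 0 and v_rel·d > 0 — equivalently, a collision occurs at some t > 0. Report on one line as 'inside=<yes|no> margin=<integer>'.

d = (5, -10),  |d|² = 125;  R = 8+1 = 9,  c = 125−9² = 44
v_rel = (6, -5),  |v_rel|² = 61;  v_rel·d = (6)·(5) + (-5)·(-10) = 80
61·t² − 160·t + 44 = 0  ⇒  m = 80² − 61·44 = 3716
m = 3716 > 0,  v_rel·d = 80 > 0  ⇒  inside

inside=yes margin=3716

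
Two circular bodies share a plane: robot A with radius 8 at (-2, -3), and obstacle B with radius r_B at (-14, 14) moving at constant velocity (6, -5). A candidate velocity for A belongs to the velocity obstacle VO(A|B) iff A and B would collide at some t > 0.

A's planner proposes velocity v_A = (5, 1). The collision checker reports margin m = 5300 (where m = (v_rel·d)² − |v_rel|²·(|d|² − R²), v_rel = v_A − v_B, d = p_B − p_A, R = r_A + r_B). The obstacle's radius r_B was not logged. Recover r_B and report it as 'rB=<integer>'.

m = 5300
d = (-12, 17);  v_rel = (-1, 6),  |v_rel|² = 37
v_rel×d = (-1)·(17) − (6)·(-12) = 55
since m = R²·37 − 55²:  R² = (3025 + 5300) / 37 = 225
R = √225 = 15  ⇒  r_B = 15 − 8 = 7

rB=7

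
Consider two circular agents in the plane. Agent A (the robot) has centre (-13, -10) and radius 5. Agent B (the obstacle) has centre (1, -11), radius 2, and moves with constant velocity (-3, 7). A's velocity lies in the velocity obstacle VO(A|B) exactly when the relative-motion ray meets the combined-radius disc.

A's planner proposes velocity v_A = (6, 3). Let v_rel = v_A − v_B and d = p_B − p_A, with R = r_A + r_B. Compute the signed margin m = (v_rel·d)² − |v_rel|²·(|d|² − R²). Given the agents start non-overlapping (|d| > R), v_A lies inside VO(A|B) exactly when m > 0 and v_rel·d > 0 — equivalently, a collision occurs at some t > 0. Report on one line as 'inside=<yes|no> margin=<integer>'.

d = (14, -1),  |d|² = 197;  R = 5+2 = 7,  c = 197−7² = 148
v_rel = (9, -4),  |v_rel|² = 97;  v_rel·d = (9)·(14) + (-4)·(-1) = 130
97·t² − 260·t + 148 = 0  ⇒  m = 130² − 97·148 = 2544
m = 2544 > 0,  v_rel·d = 130 > 0  ⇒  inside

inside=yes margin=2544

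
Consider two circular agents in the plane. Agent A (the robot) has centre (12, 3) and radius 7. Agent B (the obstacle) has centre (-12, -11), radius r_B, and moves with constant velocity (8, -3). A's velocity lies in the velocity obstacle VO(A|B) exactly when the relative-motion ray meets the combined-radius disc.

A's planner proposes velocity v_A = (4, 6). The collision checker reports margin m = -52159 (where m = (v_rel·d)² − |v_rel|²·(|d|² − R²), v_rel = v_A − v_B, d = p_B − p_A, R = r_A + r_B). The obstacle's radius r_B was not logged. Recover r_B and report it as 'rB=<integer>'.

m = -52159
d = (-24, -14);  v_rel = (-4, 9),  |v_rel|² = 97
v_rel×d = (-4)·(-14) − (9)·(-24) = 272
since m = R²·97 − 272²:  R² = (73984 + -52159) / 97 = 225
R = √225 = 15  ⇒  r_B = 15 − 7 = 8

rB=8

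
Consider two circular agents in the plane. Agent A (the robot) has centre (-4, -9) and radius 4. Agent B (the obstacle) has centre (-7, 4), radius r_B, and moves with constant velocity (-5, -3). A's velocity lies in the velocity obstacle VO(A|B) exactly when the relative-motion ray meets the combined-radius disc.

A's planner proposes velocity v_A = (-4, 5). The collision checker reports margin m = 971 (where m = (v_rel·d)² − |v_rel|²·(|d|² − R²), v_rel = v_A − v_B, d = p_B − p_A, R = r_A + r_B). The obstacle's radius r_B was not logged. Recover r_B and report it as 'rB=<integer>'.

m = 971
d = (-3, 13);  v_rel = (1, 8),  |v_rel|² = 65
v_rel×d = (1)·(13) − (8)·(-3) = 37
since m = R²·65 − 37²:  R² = (1369 + 971) / 65 = 36
R = √36 = 6  ⇒  r_B = 6 − 4 = 2

rB=2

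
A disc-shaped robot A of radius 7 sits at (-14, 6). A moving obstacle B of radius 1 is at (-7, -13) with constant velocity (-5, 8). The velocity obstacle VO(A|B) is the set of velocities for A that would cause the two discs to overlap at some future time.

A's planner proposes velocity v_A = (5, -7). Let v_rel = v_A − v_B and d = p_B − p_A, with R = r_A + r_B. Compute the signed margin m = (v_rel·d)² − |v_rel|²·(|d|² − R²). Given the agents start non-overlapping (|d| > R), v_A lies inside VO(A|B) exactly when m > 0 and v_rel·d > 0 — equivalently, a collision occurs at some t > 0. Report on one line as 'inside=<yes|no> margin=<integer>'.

d = (7, -19),  |d|² = 410;  R = 7+1 = 8,  c = 410−8² = 346
v_rel = (10, -15),  |v_rel|² = 325;  v_rel·d = (10)·(7) + (-15)·(-19) = 355
325·t² − 710·t + 346 = 0  ⇒  m = 355² − 325·346 = 13575
m = 13575 > 0,  v_rel·d = 355 > 0  ⇒  inside

inside=yes margin=13575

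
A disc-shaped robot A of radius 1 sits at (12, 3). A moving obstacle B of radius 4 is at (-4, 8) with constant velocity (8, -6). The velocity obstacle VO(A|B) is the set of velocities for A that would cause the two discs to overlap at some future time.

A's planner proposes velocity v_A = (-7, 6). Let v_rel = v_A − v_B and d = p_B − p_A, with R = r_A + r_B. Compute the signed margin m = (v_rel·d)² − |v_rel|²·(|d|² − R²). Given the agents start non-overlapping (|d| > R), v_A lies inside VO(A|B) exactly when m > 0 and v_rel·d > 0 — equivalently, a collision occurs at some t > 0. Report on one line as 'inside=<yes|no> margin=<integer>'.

d = (-16, 5),  |d|² = 281;  R = 1+4 = 5,  c = 281−5² = 256
v_rel = (-15, 12),  |v_rel|² = 369;  v_rel·d = (-15)·(-16) + (12)·(5) = 300
369·t² − 600·t + 256 = 0  ⇒  m = 300² − 369·256 = -4464
m = -4464 < 0,  v_rel·d = 300 > 0  ⇒  outside

inside=no margin=-4464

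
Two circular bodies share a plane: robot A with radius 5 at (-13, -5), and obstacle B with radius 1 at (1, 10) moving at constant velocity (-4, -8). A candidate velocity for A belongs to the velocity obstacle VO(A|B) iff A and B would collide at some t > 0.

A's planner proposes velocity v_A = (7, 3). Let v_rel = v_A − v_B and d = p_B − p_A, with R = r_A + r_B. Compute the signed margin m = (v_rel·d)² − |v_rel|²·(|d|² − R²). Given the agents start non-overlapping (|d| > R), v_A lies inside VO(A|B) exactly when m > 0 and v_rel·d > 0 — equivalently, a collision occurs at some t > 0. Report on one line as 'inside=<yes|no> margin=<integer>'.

d = (14, 15),  |d|² = 421;  R = 5+1 = 6,  c = 421−6² = 385
v_rel = (11, 11),  |v_rel|² = 242;  v_rel·d = (11)·(14) + (11)·(15) = 319
242·t² − 638·t + 385 = 0  ⇒  m = 319² − 242·385 = 8591
m = 8591 > 0,  v_rel·d = 319 > 0  ⇒  inside

inside=yes margin=8591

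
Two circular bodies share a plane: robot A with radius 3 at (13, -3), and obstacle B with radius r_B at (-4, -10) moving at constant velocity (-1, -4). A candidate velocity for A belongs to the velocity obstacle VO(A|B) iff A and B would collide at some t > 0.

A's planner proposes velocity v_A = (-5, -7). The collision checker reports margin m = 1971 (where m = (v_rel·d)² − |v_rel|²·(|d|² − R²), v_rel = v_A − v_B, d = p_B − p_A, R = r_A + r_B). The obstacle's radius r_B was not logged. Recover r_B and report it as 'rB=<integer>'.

m = 1971
d = (-17, -7);  v_rel = (-4, -3),  |v_rel|² = 25
v_rel×d = (-4)·(-7) − (-3)·(-17) = -23
since m = R²·25 − (-23)²:  R² = (529 + 1971) / 25 = 100
R = √100 = 10  ⇒  r_B = 10 − 3 = 7

rB=7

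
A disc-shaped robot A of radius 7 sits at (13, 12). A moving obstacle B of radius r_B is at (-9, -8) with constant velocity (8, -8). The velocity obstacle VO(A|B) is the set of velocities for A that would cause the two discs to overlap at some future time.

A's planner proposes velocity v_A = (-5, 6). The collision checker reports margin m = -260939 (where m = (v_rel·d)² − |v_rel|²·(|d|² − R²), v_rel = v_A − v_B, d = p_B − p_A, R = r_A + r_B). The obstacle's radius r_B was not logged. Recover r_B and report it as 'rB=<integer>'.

m = -260939
d = (-22, -20);  v_rel = (-13, 14),  |v_rel|² = 365
v_rel×d = (-13)·(-20) − (14)·(-22) = 568
since m = R²·365 − 568²:  R² = (322624 + -260939) / 365 = 169
R = √169 = 13  ⇒  r_B = 13 − 7 = 6

rB=6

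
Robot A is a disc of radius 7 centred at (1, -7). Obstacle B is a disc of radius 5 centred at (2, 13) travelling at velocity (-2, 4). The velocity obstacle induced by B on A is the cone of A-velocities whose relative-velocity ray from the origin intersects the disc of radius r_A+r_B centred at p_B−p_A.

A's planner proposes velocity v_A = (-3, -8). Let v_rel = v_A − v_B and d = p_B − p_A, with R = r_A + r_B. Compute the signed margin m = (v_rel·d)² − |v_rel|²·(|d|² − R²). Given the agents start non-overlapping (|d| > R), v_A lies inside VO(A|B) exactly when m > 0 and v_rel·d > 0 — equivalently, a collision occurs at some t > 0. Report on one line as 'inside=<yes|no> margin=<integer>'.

d = (1, 20),  |d|² = 401;  R = 7+5 = 12,  c = 401−12² = 257
v_rel = (-1, -12),  |v_rel|² = 145;  v_rel·d = (-1)·(1) + (-12)·(20) = -241
145·t² + 482·t + 257 = 0  ⇒  m = (-241)² − 145·257 = 20816
m = 20816 > 0,  v_rel·d = -241 < 0  ⇒  outside

inside=no margin=20816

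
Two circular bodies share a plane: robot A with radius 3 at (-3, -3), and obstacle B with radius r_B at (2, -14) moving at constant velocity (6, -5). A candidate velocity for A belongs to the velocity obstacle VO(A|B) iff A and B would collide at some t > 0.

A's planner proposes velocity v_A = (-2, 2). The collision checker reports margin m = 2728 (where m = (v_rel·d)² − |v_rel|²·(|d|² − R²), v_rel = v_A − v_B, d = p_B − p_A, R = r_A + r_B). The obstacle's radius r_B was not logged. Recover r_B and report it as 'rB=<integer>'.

m = 2728
d = (5, -11);  v_rel = (-8, 7),  |v_rel|² = 113
v_rel×d = (-8)·(-11) − (7)·(5) = 53
since m = R²·113 − 53²:  R² = (2809 + 2728) / 113 = 49
R = √49 = 7  ⇒  r_B = 7 − 3 = 4

rB=4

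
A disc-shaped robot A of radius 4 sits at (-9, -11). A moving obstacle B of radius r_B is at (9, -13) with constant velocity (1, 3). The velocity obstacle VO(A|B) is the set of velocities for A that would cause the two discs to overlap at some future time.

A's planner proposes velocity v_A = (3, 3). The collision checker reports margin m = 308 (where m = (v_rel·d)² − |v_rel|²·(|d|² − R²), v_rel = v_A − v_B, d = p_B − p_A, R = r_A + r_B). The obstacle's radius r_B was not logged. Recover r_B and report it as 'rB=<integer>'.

m = 308
d = (18, -2);  v_rel = (2, 0),  |v_rel|² = 4
v_rel×d = (2)·(-2) − (0)·(18) = -4
since m = R²·4 − (-4)²:  R² = (16 + 308) / 4 = 81
R = √81 = 9  ⇒  r_B = 9 − 4 = 5

rB=5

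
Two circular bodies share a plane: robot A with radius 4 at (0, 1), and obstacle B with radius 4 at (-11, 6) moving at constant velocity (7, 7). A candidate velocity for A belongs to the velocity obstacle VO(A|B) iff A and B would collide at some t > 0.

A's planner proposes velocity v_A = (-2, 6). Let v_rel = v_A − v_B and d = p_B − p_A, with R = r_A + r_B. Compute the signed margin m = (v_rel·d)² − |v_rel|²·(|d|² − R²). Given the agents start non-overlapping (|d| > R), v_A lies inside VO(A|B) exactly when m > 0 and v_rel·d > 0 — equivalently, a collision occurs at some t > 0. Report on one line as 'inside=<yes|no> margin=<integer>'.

d = (-11, 5),  |d|² = 146;  R = 4+4 = 8,  c = 146−8² = 82
v_rel = (-9, -1),  |v_rel|² = 82;  v_rel·d = (-9)·(-11) + (-1)·(5) = 94
82·t² − 188·t + 82 = 0  ⇒  m = 94² − 82·82 = 2112
m = 2112 > 0,  v_rel·d = 94 > 0  ⇒  inside

inside=yes margin=2112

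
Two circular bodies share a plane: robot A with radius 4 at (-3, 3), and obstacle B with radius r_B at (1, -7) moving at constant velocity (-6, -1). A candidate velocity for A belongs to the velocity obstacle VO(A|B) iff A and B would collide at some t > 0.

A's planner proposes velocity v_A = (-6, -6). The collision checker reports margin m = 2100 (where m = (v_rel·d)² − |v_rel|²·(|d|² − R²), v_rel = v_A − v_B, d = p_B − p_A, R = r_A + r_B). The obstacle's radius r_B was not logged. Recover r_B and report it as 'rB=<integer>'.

m = 2100
d = (4, -10);  v_rel = (0, -5),  |v_rel|² = 25
v_rel×d = (0)·(-10) − (-5)·(4) = 20
since m = R²·25 − 20²:  R² = (400 + 2100) / 25 = 100
R = √100 = 10  ⇒  r_B = 10 − 4 = 6

rB=6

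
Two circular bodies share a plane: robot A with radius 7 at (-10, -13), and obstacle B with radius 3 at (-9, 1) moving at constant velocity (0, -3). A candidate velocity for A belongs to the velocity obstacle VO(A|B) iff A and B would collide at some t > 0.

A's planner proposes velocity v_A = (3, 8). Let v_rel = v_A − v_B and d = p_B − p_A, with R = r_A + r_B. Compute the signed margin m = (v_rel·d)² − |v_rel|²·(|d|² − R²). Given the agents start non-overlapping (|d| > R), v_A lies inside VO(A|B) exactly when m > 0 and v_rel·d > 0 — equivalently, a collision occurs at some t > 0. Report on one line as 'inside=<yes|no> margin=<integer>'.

d = (1, 14),  |d|² = 197;  R = 7+3 = 10,  c = 197−10² = 97
v_rel = (3, 11),  |v_rel|² = 130;  v_rel·d = (3)·(1) + (11)·(14) = 157
130·t² − 314·t + 97 = 0  ⇒  m = 157² − 130·97 = 12039
m = 12039 > 0,  v_rel·d = 157 > 0  ⇒  inside

inside=yes margin=12039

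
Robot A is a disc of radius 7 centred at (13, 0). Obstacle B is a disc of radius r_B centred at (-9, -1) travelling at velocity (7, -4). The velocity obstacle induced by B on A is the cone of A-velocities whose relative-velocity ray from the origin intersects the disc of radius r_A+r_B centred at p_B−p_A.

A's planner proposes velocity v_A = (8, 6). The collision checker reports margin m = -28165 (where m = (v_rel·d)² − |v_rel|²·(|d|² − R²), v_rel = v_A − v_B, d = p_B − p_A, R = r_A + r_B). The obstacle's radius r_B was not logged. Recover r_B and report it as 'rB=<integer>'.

m = -28165
d = (-22, -1);  v_rel = (1, 10),  |v_rel|² = 101
v_rel×d = (1)·(-1) − (10)·(-22) = 219
since m = R²·101 − 219²:  R² = (47961 + -28165) / 101 = 196
R = √196 = 14  ⇒  r_B = 14 − 7 = 7

rB=7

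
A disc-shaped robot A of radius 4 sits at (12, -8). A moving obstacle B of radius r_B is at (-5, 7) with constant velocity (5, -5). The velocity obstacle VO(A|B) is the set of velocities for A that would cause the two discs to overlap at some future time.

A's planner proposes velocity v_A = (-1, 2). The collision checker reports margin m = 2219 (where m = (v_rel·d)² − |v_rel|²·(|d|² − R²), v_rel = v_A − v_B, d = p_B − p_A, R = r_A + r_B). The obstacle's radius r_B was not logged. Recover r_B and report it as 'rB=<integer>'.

m = 2219
d = (-17, 15);  v_rel = (-6, 7),  |v_rel|² = 85
v_rel×d = (-6)·(15) − (7)·(-17) = 29
since m = R²·85 − 29²:  R² = (841 + 2219) / 85 = 36
R = √36 = 6  ⇒  r_B = 6 − 4 = 2

rB=2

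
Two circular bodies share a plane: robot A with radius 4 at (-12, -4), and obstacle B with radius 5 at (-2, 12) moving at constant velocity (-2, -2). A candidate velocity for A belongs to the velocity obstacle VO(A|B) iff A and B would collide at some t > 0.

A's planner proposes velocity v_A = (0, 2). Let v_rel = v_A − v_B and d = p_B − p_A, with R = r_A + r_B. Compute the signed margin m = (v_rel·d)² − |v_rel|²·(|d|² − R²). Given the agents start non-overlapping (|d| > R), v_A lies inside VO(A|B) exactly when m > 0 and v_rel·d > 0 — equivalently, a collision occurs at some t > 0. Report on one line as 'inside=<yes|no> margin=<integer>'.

d = (10, 16),  |d|² = 356;  R = 4+5 = 9,  c = 356−9² = 275
v_rel = (2, 4),  |v_rel|² = 20;  v_rel·d = (2)·(10) + (4)·(16) = 84
20·t² − 168·t + 275 = 0  ⇒  m = 84² − 20·275 = 1556
m = 1556 > 0,  v_rel·d = 84 > 0  ⇒  inside

inside=yes margin=1556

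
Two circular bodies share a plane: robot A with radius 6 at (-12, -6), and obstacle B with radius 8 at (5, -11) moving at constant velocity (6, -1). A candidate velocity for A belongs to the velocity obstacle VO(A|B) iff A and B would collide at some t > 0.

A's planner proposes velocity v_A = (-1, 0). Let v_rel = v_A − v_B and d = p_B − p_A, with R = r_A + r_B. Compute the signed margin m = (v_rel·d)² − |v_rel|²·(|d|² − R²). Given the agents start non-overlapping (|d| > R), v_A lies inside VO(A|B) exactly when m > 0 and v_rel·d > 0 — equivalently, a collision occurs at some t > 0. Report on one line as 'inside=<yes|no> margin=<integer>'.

d = (17, -5),  |d|² = 314;  R = 6+8 = 14,  c = 314−14² = 118
v_rel = (-7, 1),  |v_rel|² = 50;  v_rel·d = (-7)·(17) + (1)·(-5) = -124
50·t² + 248·t + 118 = 0  ⇒  m = (-124)² − 50·118 = 9476
m = 9476 > 0,  v_rel·d = -124 < 0  ⇒  outside

inside=no margin=9476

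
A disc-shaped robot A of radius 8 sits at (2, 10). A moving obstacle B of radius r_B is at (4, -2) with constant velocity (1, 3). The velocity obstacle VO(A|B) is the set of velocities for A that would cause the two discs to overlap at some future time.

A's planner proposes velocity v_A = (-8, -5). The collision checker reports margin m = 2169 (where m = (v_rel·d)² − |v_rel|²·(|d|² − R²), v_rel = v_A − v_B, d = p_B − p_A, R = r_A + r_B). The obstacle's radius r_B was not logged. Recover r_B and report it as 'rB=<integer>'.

m = 2169
d = (2, -12);  v_rel = (-9, -8),  |v_rel|² = 145
v_rel×d = (-9)·(-12) − (-8)·(2) = 124
since m = R²·145 − 124²:  R² = (15376 + 2169) / 145 = 121
R = √121 = 11  ⇒  r_B = 11 − 8 = 3

rB=3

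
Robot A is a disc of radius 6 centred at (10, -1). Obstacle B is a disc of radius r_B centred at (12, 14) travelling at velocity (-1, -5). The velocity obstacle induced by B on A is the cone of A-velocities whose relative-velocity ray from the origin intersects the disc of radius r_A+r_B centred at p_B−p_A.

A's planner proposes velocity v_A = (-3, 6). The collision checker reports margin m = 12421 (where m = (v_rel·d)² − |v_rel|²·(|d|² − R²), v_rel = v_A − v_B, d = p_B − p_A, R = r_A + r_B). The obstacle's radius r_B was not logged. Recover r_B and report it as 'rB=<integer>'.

m = 12421
d = (2, 15);  v_rel = (-2, 11),  |v_rel|² = 125
v_rel×d = (-2)·(15) − (11)·(2) = -52
since m = R²·125 − (-52)²:  R² = (2704 + 12421) / 125 = 121
R = √121 = 11  ⇒  r_B = 11 − 6 = 5

rB=5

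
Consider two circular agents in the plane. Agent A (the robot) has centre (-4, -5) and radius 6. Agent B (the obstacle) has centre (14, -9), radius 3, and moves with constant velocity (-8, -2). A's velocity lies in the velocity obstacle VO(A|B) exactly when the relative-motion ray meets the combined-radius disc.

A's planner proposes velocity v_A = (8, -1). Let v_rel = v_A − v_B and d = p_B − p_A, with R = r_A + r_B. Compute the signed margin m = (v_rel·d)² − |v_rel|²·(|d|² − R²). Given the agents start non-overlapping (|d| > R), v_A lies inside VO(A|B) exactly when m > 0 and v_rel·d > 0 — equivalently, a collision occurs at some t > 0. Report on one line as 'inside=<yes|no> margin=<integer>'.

d = (18, -4),  |d|² = 340;  R = 6+3 = 9,  c = 340−9² = 259
v_rel = (16, 1),  |v_rel|² = 257;  v_rel·d = (16)·(18) + (1)·(-4) = 284
257·t² − 568·t + 259 = 0  ⇒  m = 284² − 257·259 = 14093
m = 14093 > 0,  v_rel·d = 284 > 0  ⇒  inside

inside=yes margin=14093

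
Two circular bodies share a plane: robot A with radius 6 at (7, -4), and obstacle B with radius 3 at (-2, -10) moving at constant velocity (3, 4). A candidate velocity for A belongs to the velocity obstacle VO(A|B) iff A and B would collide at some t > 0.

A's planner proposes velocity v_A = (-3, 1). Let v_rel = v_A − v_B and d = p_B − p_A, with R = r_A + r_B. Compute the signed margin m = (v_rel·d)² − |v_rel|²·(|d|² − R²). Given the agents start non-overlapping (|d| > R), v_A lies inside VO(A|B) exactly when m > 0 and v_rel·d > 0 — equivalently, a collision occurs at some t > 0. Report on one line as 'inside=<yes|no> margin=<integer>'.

d = (-9, -6),  |d|² = 117;  R = 6+3 = 9,  c = 117−9² = 36
v_rel = (-6, -3),  |v_rel|² = 45;  v_rel·d = (-6)·(-9) + (-3)·(-6) = 72
45·t² − 144·t + 36 = 0  ⇒  m = 72² − 45·36 = 3564
m = 3564 > 0,  v_rel·d = 72 > 0  ⇒  inside

inside=yes margin=3564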